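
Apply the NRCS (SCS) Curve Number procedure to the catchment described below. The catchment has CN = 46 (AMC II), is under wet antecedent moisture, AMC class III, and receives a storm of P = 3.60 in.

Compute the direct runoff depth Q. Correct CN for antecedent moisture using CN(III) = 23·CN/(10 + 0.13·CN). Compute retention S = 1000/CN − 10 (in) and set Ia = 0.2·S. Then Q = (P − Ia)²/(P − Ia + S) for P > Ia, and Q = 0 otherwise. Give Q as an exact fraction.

Wet (AMC III): CN(III) = 23·46/(10 + 0.13·46) = 1058/(799/50) = 52900/799 ≈ 66.208
Max retention: S = 1000/(52900/799) − 10 = 2700/529 in (≈ 5.104 in)
Ia = 0.2S: 0.2·5.104 = 1.021 in (exactly 540/529)
Excess rainfall: 3.600 − 1.021 = 2.579 in; P > Ia so Q > 0
Q: (6822/2645)² ÷ (20322/2645) = 2585538/2986205 in (≈ 0.866 in)

Q = 2585538/2986205 in ≈ 0.866 in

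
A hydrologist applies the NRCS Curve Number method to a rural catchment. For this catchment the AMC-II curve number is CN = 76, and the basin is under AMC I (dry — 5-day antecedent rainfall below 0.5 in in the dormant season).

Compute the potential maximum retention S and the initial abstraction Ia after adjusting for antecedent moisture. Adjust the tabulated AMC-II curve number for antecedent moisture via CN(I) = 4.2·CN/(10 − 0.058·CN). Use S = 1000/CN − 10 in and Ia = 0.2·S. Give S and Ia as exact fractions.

S = 1000/133 in ≈ 7.519 in; Ia = 200/133 in ≈ 1.504 in

Dry (AMC I): CN(I) = 4.2·76/(10 − 0.058·76) = (1596/5)/(699/125) = 13300/233 ≈ 57.082
S = 1000/(13300/233) − 10 = 1000/133 in ≈ 7.519 in
Initial abstraction Ia = S/5 = (1000/133)/5 = 200/133 ≈ 1.504 in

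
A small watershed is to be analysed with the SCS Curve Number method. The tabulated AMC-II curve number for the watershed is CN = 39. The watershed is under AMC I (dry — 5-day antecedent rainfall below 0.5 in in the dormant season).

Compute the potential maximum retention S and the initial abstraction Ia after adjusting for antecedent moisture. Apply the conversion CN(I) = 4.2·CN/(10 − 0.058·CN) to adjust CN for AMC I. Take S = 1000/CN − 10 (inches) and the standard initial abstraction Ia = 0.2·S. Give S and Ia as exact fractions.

S = 30500/819 in ≈ 37.241 in; Ia = 6100/819 in ≈ 7.448 in

Adjust CN=39 to AMC I: 4.2·39/(10 − 0.058·39) → (819/5) ÷ (3869/500) = 81900/3869 ≈ 21.168
Retention S: 1000/CN − 10 with CN=21.168 → S = 30500/819 ≈ 37.241 in
Ia = 0.2S: 0.2·37.241 = 7.448 in (exactly 6100/819)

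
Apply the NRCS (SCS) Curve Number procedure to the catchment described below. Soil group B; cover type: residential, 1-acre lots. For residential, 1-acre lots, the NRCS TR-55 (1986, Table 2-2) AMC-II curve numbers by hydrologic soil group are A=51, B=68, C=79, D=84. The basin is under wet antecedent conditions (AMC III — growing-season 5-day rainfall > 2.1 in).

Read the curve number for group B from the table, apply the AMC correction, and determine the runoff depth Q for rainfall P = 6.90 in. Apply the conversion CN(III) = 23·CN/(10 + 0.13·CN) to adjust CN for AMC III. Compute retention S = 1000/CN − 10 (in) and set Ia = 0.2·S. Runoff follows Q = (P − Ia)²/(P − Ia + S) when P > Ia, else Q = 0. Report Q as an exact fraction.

Q = 644093641/130511890 in ≈ 4.935 in

NRCS table: residential, 1-acre lots, soil group B → CN(II) = 68
Adjust CN=68 to AMC III: 23·68/(10 + 0.13·68) → 1564 ÷ (471/25) = 39100/471 ≈ 83.015
Max retention: S = 1000/(39100/471) − 10 = 800/391 in (≈ 2.046 in)
Ia = 0.2S: 0.2·2.046 = 0.409 in (exactly 160/391)
Since P=6.900 > Ia=0.409: effective rainfall P−Ia = 25379/3910 in
Runoff Q = (P−Ia)²/(P−Ia+S) = (6.491)²/(6.491+2.046) = 644093641/130511890 ≈ 4.935 in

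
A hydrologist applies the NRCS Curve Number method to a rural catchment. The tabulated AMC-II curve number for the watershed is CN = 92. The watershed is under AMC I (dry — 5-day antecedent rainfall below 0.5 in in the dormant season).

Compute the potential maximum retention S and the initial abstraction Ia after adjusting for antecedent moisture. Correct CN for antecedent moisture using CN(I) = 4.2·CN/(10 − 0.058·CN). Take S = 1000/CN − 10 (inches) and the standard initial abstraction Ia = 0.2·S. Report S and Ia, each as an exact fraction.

Dry (AMC I): CN(I) = 4.2·92/(10 − 0.058·92) = (1932/5)/(583/125) = 48300/583 ≈ 82.847
S = 1000/(48300/583) − 10 = 1000/483 in ≈ 2.070 in
Ia = 0.2·(1000/483) = 200/483 in ≈ 0.414 in

S = 1000/483 in ≈ 2.070 in; Ia = 200/483 in ≈ 0.414 in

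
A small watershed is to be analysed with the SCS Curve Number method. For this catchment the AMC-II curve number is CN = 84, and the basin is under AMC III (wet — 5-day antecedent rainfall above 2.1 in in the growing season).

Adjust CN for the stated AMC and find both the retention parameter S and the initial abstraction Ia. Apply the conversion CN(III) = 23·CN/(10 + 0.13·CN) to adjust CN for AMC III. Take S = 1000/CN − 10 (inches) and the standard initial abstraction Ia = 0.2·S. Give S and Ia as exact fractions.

S = 400/483 in ≈ 0.828 in; Ia = 80/483 in ≈ 0.166 in

CN(III) from CN(II)=84: (23·84)/(10 + 0.13·84) = 48300/523 ≈ 92.352
Retention S: 1000/CN − 10 with CN=92.352 → S = 400/483 ≈ 0.828 in
Initial abstraction Ia = S/5 = (400/483)/5 = 80/483 ≈ 0.166 in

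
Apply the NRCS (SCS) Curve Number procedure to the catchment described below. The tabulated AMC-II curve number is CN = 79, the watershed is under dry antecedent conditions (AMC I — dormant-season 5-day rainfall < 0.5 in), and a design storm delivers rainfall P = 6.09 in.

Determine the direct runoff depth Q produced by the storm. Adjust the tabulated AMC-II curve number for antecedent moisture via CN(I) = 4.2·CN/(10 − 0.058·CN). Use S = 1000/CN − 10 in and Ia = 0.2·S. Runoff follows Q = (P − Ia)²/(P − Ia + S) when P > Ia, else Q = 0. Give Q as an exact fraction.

Adjust CN=79 to AMC I: 4.2·79/(10 − 0.058·79) → (1659/5) ÷ (2709/500) = 7900/129 ≈ 61.240
Retention S: 1000/CN − 10 with CN=61.240 → S = 500/79 ≈ 6.329 in
Ia = 0.2S: 0.2·6.329 = 1.266 in (exactly 100/79)
Since P=6.090 > Ia=1.266: effective rainfall P−Ia = 38111/7900 in
Runoff Q = (P−Ia)²/(P−Ia+S) = (4.824)²/(4.824+6.329) = 1452448321/696076900 ≈ 2.087 in

Q = 1452448321/696076900 in ≈ 2.087 in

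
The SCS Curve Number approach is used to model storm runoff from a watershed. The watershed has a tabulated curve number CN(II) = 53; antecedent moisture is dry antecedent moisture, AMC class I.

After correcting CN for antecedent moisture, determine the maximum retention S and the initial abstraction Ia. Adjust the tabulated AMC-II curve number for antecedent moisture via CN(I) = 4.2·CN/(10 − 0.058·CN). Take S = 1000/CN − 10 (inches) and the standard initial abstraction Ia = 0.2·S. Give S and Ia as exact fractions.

S = 23500/1113 in ≈ 21.114 in; Ia = 4700/1113 in ≈ 4.223 in

CN(I) from CN(II)=53: (4.2·53)/(10 − 0.058·53) = 111300/3463 ≈ 32.140
Max retention: S = 1000/(111300/3463) − 10 = 23500/1113 in (≈ 21.114 in)
Initial abstraction Ia = S/5 = (23500/1113)/5 = 4700/1113 ≈ 4.223 in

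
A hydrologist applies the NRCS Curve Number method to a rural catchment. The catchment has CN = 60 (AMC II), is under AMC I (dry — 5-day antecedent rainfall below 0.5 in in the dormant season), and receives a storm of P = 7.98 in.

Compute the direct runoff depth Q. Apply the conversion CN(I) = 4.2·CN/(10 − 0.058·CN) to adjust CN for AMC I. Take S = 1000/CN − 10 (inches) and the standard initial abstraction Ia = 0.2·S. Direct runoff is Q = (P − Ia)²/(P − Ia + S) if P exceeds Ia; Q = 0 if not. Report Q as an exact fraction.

CN(I) from CN(II)=60: (4.2·60)/(10 − 0.058·60) = 6300/163 ≈ 38.650
Retention S: 1000/CN − 10 with CN=38.650 → S = 1000/63 ≈ 15.873 in
Ia = 0.2·(1000/63) = 200/63 in ≈ 3.175 in
P − Ia = 7.980 − 3.175 = 15137/3150 ≈ 4.805 in (> 0, runoff occurs)
Q: (15137/3150)² ÷ (65137/3150) = 229128769/205181550 in (≈ 1.117 in)

Q = 229128769/205181550 in ≈ 1.117 in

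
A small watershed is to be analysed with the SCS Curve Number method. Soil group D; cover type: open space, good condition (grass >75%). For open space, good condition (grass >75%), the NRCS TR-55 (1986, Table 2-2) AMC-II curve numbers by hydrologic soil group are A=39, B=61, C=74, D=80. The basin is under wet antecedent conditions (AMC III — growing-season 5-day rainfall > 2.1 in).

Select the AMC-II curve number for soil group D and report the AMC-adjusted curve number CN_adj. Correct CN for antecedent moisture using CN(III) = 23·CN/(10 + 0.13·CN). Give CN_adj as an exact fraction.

NRCS table: open space, good condition (grass >75%), soil group D → CN(II) = 80
Wet (AMC III): CN(III) = 23·80/(10 + 0.13·80) = 1840/(102/5) = 4600/51 ≈ 90.196

CN_adj = 4600/51 ≈ 90.196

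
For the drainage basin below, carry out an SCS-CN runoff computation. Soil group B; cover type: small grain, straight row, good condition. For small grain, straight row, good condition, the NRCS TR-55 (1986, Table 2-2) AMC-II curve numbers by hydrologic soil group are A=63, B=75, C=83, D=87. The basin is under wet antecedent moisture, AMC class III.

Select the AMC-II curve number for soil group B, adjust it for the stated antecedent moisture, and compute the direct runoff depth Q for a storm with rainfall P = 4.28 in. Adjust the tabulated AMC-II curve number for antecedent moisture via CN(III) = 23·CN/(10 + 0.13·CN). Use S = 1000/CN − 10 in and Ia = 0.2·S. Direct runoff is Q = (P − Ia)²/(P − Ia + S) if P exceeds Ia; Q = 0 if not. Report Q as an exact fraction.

NRCS table: small grain, straight row, good condition, soil group B → CN(II) = 75
Adjust CN=75 to AMC III: 23·75/(10 + 0.13·75) → 1725 ÷ (79/4) = 6900/79 ≈ 87.342
S = 1000/(6900/79) − 10 = 100/69 in ≈ 1.449 in
Ia = 0.2S: 0.2·1.449 = 0.290 in (exactly 20/69)
Since P=4.280 > Ia=0.290: effective rainfall P−Ia = 6883/1725 in
Q = (6883/1725)²/((6883/1725) + 100/69) = (47375689/2975625)/(9383/1725) = 47375689/16185675 in ≈ 2.927 in

Q = 47375689/16185675 in ≈ 2.927 in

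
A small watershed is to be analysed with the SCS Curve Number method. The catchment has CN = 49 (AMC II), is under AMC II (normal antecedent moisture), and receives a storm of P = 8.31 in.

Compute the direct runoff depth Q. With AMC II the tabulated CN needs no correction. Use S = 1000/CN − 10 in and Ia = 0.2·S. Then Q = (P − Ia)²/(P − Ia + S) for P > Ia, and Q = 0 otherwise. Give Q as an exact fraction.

CN(II) = 49; AMC II needs no correction.
Max retention: S = 1000/49 − 10 = 510/49 in (≈ 10.408 in)
Ia = 0.2S: 0.2·10.408 = 2.082 in (exactly 102/49)
Excess rainfall: 8.310 − 2.082 = 6.228 in; P > Ia so Q > 0
Q: (30519/4900)² ÷ (81519/4900) = 310469787/133147700 in (≈ 2.332 in)

Q = 310469787/133147700 in ≈ 2.332 in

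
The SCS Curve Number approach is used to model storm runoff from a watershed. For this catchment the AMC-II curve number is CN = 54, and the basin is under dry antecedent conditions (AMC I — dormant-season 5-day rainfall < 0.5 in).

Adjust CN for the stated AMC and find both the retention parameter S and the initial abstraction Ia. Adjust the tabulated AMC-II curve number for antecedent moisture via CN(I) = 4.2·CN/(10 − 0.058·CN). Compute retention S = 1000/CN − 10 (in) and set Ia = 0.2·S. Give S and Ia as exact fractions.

Adjust CN=54 to AMC I: 4.2·54/(10 − 0.058·54) → (1134/5) ÷ (1717/250) = 56700/1717 ≈ 33.023
Retention S: 1000/CN − 10 with CN=33.023 → S = 11500/567 ≈ 20.282 in
Initial abstraction Ia = S/5 = (11500/567)/5 = 2300/567 ≈ 4.056 in

S = 11500/567 in ≈ 20.282 in; Ia = 2300/567 in ≈ 4.056 in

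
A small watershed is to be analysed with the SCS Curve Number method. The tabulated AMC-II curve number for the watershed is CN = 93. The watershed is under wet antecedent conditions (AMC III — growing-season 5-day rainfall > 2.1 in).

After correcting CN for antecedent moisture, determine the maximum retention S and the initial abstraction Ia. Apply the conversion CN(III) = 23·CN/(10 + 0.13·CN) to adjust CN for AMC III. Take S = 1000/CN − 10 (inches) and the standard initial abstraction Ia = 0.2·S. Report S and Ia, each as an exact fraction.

S = 700/2139 in ≈ 0.327 in; Ia = 140/2139 in ≈ 0.065 in

Adjust CN=93 to AMC III: 23·93/(10 + 0.13·93) → 2139 ÷ (2209/100) = 213900/2209 ≈ 96.831
S = 1000/(213900/2209) − 10 = 700/2139 in ≈ 0.327 in
Initial abstraction Ia = S/5 = (700/2139)/5 = 140/2139 ≈ 0.065 in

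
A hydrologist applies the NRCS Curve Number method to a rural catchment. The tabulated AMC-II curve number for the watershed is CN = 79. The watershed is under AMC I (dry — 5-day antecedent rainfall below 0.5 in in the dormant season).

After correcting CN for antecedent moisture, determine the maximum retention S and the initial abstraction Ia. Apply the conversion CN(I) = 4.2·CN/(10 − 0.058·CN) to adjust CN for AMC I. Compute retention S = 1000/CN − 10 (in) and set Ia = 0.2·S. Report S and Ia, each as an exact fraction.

CN(I) from CN(II)=79: (4.2·79)/(10 − 0.058·79) = 7900/129 ≈ 61.240
S = 1000/(7900/129) − 10 = 500/79 in ≈ 6.329 in
Ia = 0.2·(500/79) = 100/79 in ≈ 1.266 in

S = 500/79 in ≈ 6.329 in; Ia = 100/79 in ≈ 1.266 in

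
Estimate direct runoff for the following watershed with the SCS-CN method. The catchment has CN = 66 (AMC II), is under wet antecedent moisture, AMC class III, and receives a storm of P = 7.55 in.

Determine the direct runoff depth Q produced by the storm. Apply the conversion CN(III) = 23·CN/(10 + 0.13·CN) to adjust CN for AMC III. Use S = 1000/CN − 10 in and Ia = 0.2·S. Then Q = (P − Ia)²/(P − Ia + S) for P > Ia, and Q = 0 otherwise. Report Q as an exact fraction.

Q = 11622780481/2152660620 in ≈ 5.399 in

Wet (AMC III): CN(III) = 23·66/(10 + 0.13·66) = 1518/(929/50) = 75900/929 ≈ 81.701
Retention S: 1000/CN − 10 with CN=81.701 → S = 1700/759 ≈ 2.240 in
Ia = 0.2S: 0.2·2.240 = 0.448 in (exactly 340/759)
Excess rainfall: 7.550 − 0.448 = 7.102 in; P > Ia so Q > 0
Q: (107809/15180)² ÷ (141809/15180) = 11622780481/2152660620 in (≈ 5.399 in)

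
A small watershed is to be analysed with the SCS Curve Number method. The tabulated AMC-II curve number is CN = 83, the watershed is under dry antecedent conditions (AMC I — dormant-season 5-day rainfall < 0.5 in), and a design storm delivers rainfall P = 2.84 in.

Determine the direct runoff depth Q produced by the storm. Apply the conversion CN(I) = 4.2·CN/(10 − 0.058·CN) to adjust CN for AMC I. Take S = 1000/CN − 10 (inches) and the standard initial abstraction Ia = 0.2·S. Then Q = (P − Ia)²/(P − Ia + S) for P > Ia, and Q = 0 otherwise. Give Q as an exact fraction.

Q = 6602050009/12800286975 in ≈ 0.516 in

CN(I) from CN(II)=83: (4.2·83)/(10 − 0.058·83) = 174300/2593 ≈ 67.219
Retention S: 1000/CN − 10 with CN=67.219 → S = 8500/1743 ≈ 4.877 in
Ia = 0.2S: 0.2·4.877 = 0.975 in (exactly 1700/1743)
Excess rainfall: 2.840 − 0.975 = 1.865 in; P > Ia so Q > 0
Runoff Q = (P−Ia)²/(P−Ia+S) = (1.865)²/(1.865+4.877) = 6602050009/12800286975 ≈ 0.516 in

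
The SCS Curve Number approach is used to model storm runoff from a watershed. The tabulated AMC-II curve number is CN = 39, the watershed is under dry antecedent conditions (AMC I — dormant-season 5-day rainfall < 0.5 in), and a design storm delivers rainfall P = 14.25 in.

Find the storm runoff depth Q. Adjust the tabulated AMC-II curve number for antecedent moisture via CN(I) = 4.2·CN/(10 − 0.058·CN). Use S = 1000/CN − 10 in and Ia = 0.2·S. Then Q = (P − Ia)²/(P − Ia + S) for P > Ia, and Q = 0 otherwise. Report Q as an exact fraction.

Q = 496532089/472671108 in ≈ 1.050 in

Dry (AMC I): CN(I) = 4.2·39/(10 − 0.058·39) = (819/5)/(3869/500) = 81900/3869 ≈ 21.168
S = 1000/(81900/3869) − 10 = 30500/819 in ≈ 37.241 in
Initial abstraction Ia = S/5 = (30500/819)/5 = 6100/819 ≈ 7.448 in
Excess rainfall: 14.250 − 7.448 = 6.802 in; P > Ia so Q > 0
Q = (22283/3276)²/((22283/3276) + 30500/819) = (496532089/10732176)/(144283/3276) = 496532089/472671108 in ≈ 1.050 in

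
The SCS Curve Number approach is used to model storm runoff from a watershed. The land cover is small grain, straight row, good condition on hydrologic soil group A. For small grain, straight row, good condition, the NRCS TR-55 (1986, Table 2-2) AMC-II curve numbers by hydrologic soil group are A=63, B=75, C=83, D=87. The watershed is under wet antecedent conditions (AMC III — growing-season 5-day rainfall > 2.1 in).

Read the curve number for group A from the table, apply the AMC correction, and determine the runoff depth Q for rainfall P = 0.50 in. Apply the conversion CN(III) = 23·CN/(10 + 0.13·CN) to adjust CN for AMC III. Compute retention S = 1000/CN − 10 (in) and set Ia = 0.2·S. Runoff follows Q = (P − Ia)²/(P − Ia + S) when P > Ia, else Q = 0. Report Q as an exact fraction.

NRCS table: small grain, straight row, good condition, soil group A → CN(II) = 63
Adjust CN=63 to AMC III: 23·63/(10 + 0.13·63) → 1449 ÷ (1819/100) = 144900/1819 ≈ 79.659
S = 1000/(144900/1819) − 10 = 3700/1449 in ≈ 2.553 in
Ia = 0.2·(3700/1449) = 740/1449 in ≈ 0.511 in
P = 0.500 ≤ Ia = 0.511 in: entire storm abstracted, Q = 0.

Q = 0 in ≈ 0.000 in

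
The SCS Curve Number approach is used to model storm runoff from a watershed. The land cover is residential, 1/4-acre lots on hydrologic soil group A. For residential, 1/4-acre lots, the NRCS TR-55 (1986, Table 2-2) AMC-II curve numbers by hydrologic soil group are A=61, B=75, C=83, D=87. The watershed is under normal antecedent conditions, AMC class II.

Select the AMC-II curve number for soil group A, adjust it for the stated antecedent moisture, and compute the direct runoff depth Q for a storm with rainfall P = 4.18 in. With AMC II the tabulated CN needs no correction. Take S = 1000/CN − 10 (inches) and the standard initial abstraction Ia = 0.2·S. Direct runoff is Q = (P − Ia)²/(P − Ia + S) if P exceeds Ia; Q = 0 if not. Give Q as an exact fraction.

NRCS table: residential, 1/4-acre lots, soil group A → CN(II) = 61
Average conditions: CN = 61 (no AMC adjustment).
Max retention: S = 1000/61 − 10 = 390/61 in (≈ 6.393 in)
Initial abstraction Ia = S/5 = (390/61)/5 = 78/61 ≈ 1.279 in
Excess rainfall: 4.180 − 1.279 = 2.901 in; P > Ia so Q > 0
Q: (8849/3050)² ÷ (28349/3050) = 78304801/86464450 in (≈ 0.906 in)

Q = 78304801/86464450 in ≈ 0.906 in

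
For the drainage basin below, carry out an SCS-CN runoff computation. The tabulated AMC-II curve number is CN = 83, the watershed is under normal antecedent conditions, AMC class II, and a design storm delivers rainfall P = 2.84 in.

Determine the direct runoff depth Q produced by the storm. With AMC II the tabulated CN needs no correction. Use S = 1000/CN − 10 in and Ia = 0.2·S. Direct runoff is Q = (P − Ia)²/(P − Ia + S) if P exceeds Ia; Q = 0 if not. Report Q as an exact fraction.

CN(II) = 83; AMC II needs no correction.
Retention S: 1000/CN − 10 with CN=83.000 → S = 170/83 ≈ 2.048 in
Ia = 0.2S: 0.2·2.048 = 0.410 in (exactly 34/83)
P − Ia = 2.840 − 0.410 = 5043/2075 ≈ 2.430 in (> 0, runoff occurs)
Q: (5043/2075)² ÷ (9293/2075) = 25431849/19282975 in (≈ 1.319 in)

Q = 25431849/19282975 in ≈ 1.319 in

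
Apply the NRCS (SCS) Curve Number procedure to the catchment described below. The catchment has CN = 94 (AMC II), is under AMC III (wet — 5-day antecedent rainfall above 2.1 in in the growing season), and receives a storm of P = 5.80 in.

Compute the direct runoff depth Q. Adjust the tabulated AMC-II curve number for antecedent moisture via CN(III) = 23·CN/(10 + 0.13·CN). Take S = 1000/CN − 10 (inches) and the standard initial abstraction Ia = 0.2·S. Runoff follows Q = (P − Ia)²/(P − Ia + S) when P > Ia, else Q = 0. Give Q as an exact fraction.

CN(III) from CN(II)=94: (23·94)/(10 + 0.13·94) = 108100/1111 ≈ 97.300
S = 1000/(108100/1111) − 10 = 300/1081 in ≈ 0.278 in
Ia = 0.2·(300/1081) = 60/1081 in ≈ 0.056 in
Excess rainfall: 5.800 − 0.056 = 5.744 in; P > Ia so Q > 0
Q: (31049/5405)² ÷ (32549/5405) = 964040401/175927345 in (≈ 5.480 in)

Q = 964040401/175927345 in ≈ 5.480 in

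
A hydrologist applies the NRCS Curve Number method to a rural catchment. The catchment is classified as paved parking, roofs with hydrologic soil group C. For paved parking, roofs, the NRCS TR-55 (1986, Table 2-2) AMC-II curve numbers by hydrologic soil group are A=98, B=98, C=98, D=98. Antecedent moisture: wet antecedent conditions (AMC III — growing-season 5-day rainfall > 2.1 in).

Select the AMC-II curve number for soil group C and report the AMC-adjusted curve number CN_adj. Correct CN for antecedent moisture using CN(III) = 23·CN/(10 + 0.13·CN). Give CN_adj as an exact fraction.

NRCS table: paved parking, roofs, soil group C → CN(II) = 98
CN(III) from CN(II)=98: (23·98)/(10 + 0.13·98) = 112700/1137 ≈ 99.120

CN_adj = 112700/1137 ≈ 99.120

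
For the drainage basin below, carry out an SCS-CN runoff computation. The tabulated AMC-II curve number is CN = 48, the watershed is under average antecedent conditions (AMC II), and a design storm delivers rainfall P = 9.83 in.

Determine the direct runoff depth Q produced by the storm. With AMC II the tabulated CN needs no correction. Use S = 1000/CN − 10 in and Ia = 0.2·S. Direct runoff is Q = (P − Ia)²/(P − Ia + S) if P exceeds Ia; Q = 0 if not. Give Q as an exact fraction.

AMC II — tabulated CN = 48 applies directly.
Max retention: S = 1000/48 − 10 = 65/6 in (≈ 10.833 in)
Initial abstraction Ia = S/5 = (65/6)/5 = 13/6 ≈ 2.167 in
Since P=9.830 > Ia=2.167: effective rainfall P−Ia = 2299/300 in
Q: (2299/300)² ÷ (5549/300) = 5285401/1664700 in (≈ 3.175 in)

Q = 5285401/1664700 in ≈ 3.175 in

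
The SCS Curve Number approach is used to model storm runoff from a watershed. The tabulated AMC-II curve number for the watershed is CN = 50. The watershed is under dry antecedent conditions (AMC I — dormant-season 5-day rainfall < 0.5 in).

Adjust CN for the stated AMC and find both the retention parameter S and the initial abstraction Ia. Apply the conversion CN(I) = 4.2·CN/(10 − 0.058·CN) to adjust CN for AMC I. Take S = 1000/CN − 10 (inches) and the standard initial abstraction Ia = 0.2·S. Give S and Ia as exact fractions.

S = 500/21 in ≈ 23.810 in; Ia = 100/21 in ≈ 4.762 in

CN(I) from CN(II)=50: (4.2·50)/(10 − 0.058·50) = 2100/71 ≈ 29.577
Retention S: 1000/CN − 10 with CN=29.577 → S = 500/21 ≈ 23.810 in
Ia = 0.2S: 0.2·23.810 = 4.762 in (exactly 100/21)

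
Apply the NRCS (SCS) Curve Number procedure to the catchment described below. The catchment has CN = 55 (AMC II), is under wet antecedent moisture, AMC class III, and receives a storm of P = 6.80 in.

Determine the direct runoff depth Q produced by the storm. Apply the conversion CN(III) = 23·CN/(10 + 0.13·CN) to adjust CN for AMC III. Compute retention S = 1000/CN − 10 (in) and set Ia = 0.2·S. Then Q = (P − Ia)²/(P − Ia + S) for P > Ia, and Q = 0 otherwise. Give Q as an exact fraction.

Q = 29660402/7717765 in ≈ 3.843 in

Adjust CN=55 to AMC III: 23·55/(10 + 0.13·55) → 1265 ÷ (343/20) = 25300/343 ≈ 73.761
Max retention: S = 1000/(25300/343) − 10 = 900/253 in (≈ 3.557 in)
Ia = 0.2S: 0.2·3.557 = 0.711 in (exactly 180/253)
P − Ia = 6.800 − 0.711 = 7702/1265 ≈ 6.089 in (> 0, runoff occurs)
Runoff Q = (P−Ia)²/(P−Ia+S) = (6.089)²/(6.089+3.557) = 29660402/7717765 ≈ 3.843 in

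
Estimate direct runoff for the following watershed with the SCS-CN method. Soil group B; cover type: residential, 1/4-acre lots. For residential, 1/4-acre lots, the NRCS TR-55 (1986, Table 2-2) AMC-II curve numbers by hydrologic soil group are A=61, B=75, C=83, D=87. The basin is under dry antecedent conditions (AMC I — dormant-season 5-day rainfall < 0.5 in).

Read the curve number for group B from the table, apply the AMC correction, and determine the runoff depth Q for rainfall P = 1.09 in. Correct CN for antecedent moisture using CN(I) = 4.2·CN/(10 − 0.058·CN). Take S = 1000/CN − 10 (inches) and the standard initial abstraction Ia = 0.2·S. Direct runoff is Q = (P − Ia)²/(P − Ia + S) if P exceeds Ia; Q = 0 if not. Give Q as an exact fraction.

NRCS table: residential, 1/4-acre lots, soil group B → CN(II) = 75
Adjust CN=75 to AMC I: 4.2·75/(10 − 0.058·75) → 315 ÷ (113/20) = 6300/113 ≈ 55.752
Retention S: 1000/CN − 10 with CN=55.752 → S = 500/63 ≈ 7.937 in
Ia = 0.2·(500/63) = 100/63 in ≈ 1.587 in
P = 1.090 ≤ Ia = 1.587 in: entire storm abstracted, Q = 0.

Q = 0 in ≈ 0.000 in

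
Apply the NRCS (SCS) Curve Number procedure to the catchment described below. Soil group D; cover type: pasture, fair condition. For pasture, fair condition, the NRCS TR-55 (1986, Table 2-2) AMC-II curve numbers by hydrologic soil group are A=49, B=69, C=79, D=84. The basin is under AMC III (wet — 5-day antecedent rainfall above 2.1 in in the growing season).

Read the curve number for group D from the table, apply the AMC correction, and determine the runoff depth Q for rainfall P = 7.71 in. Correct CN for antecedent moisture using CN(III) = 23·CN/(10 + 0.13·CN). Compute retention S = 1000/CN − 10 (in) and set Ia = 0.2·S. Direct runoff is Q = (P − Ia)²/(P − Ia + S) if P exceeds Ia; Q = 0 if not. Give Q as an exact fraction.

NRCS table: pasture, fair condition, soil group D → CN(II) = 84
Wet (AMC III): CN(III) = 23·84/(10 + 0.13·84) = 1932/(523/25) = 48300/523 ≈ 92.352
Retention S: 1000/CN − 10 with CN=92.352 → S = 400/483 ≈ 0.828 in
Initial abstraction Ia = S/5 = (400/483)/5 = 80/483 ≈ 0.166 in
Since P=7.710 > Ia=0.166: effective rainfall P−Ia = 364393/48300 in
Runoff Q = (P−Ia)²/(P−Ia+S) = (7.544)²/(7.544+0.828) = 132782258449/19532181900 ≈ 6.798 in

Q = 132782258449/19532181900 in ≈ 6.798 in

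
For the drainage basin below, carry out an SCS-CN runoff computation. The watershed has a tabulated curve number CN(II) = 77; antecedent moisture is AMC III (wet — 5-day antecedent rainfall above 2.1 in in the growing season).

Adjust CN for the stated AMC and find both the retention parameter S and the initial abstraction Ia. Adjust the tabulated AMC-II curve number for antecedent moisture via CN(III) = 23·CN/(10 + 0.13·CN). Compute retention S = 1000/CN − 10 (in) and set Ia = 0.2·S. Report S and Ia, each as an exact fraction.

S = 100/77 in ≈ 1.299 in; Ia = 20/77 in ≈ 0.260 in

CN(III) from CN(II)=77: (23·77)/(10 + 0.13·77) = 7700/87 ≈ 88.506
S = 1000/(7700/87) − 10 = 100/77 in ≈ 1.299 in
Ia = 0.2·(100/77) = 20/77 in ≈ 0.260 in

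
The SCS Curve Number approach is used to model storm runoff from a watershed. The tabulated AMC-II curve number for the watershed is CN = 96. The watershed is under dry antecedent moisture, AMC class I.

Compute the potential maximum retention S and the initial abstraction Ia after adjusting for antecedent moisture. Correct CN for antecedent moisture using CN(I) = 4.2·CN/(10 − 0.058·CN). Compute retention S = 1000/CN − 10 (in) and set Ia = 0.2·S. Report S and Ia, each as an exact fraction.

Dry (AMC I): CN(I) = 4.2·96/(10 − 0.058·96) = (2016/5)/(554/125) = 25200/277 ≈ 90.975
S = 1000/(25200/277) − 10 = 125/126 in ≈ 0.992 in
Ia = 0.2·(125/126) = 25/126 in ≈ 0.198 in

S = 125/126 in ≈ 0.992 in; Ia = 25/126 in ≈ 0.198 in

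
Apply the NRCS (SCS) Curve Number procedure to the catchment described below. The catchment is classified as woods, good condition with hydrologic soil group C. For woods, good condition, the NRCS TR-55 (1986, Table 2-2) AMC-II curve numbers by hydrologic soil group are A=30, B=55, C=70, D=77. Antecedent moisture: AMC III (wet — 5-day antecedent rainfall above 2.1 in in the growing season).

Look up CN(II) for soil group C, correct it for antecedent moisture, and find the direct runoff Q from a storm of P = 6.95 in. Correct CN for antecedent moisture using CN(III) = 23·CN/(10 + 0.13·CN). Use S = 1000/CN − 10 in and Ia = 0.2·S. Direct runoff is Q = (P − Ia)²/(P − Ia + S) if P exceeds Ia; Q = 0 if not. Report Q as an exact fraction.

Q = 448550041/87516380 in ≈ 5.125 in

NRCS table: woods, good condition, soil group C → CN(II) = 70
CN(III) from CN(II)=70: (23·70)/(10 + 0.13·70) = 16100/191 ≈ 84.293
S = 1000/(16100/191) − 10 = 300/161 in ≈ 1.863 in
Initial abstraction Ia = S/5 = (300/161)/5 = 60/161 ≈ 0.373 in
Since P=6.950 > Ia=0.373: effective rainfall P−Ia = 21179/3220 in
Q: (21179/3220)² ÷ (27179/3220) = 448550041/87516380 in (≈ 5.125 in)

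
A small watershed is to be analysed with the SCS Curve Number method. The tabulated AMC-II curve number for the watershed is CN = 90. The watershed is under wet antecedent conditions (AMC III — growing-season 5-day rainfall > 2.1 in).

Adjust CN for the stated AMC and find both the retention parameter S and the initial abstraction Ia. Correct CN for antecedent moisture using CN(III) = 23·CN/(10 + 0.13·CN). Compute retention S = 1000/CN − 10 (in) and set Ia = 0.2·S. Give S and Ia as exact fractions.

Wet (AMC III): CN(III) = 23·90/(10 + 0.13·90) = 2070/(217/10) = 20700/217 ≈ 95.392
Max retention: S = 1000/(20700/217) − 10 = 100/207 in (≈ 0.483 in)
Ia = 0.2S: 0.2·0.483 = 0.097 in (exactly 20/207)

S = 100/207 in ≈ 0.483 in; Ia = 20/207 in ≈ 0.097 in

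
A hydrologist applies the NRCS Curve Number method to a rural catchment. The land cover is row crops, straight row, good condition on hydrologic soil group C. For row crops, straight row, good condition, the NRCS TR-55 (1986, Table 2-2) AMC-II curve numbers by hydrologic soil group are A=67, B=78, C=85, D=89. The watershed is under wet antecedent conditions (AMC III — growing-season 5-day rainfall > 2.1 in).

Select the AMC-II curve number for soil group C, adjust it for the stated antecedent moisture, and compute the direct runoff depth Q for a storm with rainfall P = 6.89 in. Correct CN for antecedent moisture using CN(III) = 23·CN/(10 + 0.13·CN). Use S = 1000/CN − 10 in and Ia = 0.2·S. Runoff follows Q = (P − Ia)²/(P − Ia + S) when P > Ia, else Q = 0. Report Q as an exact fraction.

Q = 69379033201/11471900900 in ≈ 6.048 in

NRCS table: row crops, straight row, good condition, soil group C → CN(II) = 85
Wet (AMC III): CN(III) = 23·85/(10 + 0.13·85) = 1955/(421/20) = 39100/421 ≈ 92.874
Retention S: 1000/CN − 10 with CN=92.874 → S = 300/391 ≈ 0.767 in
Ia = 0.2S: 0.2·0.767 = 0.153 in (exactly 60/391)
Excess rainfall: 6.890 − 0.153 = 6.737 in; P > Ia so Q > 0
Runoff Q = (P−Ia)²/(P−Ia+S) = (6.737)²/(6.737+0.767) = 69379033201/11471900900 ≈ 6.048 in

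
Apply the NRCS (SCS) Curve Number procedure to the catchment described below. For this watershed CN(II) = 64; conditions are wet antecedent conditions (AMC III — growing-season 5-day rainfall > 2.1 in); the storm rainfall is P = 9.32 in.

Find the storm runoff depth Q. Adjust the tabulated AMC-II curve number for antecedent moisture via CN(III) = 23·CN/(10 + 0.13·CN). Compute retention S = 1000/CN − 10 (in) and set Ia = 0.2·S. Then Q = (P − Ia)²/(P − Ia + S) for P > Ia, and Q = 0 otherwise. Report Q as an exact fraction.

Adjust CN=64 to AMC III: 23·64/(10 + 0.13·64) → 1472 ÷ (458/25) = 18400/229 ≈ 80.349
Retention S: 1000/CN − 10 with CN=80.349 → S = 225/92 ≈ 2.446 in
Ia = 0.2·(225/92) = 45/92 in ≈ 0.489 in
Excess rainfall: 9.320 − 0.489 = 8.831 in; P > Ia so Q > 0
Q = (20311/2300)²/((20311/2300) + 225/92) = (412536721/5290000)/(6484/575) = 412536721/59652800 in ≈ 6.916 in

Q = 412536721/59652800 in ≈ 6.916 in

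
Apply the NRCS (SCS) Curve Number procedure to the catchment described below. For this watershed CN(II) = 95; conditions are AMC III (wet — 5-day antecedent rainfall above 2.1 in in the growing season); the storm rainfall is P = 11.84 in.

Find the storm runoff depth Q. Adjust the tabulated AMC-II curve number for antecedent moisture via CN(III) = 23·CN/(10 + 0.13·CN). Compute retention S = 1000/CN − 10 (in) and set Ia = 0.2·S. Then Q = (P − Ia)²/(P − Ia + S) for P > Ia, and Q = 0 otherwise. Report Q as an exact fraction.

Adjust CN=95 to AMC III: 23·95/(10 + 0.13·95) → 2185 ÷ (447/20) = 43700/447 ≈ 97.763
Retention S: 1000/CN − 10 with CN=97.763 → S = 100/437 ≈ 0.229 in
Ia = 0.2S: 0.2·0.229 = 0.046 in (exactly 20/437)
Since P=11.840 > Ia=0.046: effective rainfall P−Ia = 128852/10925 in
Q = (128852/10925)²/((128852/10925) + 100/437) = (16602837904/119355625)/(131352/10925) = 2075354738/179377575 in ≈ 11.570 in

Q = 2075354738/179377575 in ≈ 11.570 in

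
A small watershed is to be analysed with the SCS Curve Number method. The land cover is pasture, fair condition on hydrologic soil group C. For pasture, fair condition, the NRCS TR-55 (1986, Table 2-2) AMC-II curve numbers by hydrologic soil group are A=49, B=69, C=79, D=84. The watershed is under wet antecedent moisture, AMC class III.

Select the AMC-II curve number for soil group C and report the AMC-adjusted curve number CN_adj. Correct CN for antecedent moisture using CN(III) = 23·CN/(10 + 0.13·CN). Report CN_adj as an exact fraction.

NRCS table: pasture, fair condition, soil group C → CN(II) = 79
CN(III) from CN(II)=79: (23·79)/(10 + 0.13·79) = 181700/2027 ≈ 89.640

CN_adj = 181700/2027 ≈ 89.640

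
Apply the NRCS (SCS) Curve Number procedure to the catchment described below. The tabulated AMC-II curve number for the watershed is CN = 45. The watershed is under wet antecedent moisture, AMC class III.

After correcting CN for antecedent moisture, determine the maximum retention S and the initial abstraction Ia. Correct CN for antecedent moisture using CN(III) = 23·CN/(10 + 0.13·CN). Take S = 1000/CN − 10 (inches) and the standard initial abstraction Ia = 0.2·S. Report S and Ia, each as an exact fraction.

S = 1100/207 in ≈ 5.314 in; Ia = 220/207 in ≈ 1.063 in

Adjust CN=45 to AMC III: 23·45/(10 + 0.13·45) → 1035 ÷ (317/20) = 20700/317 ≈ 65.300
Retention S: 1000/CN − 10 with CN=65.300 → S = 1100/207 ≈ 5.314 in
Ia = 0.2·(1100/207) = 220/207 in ≈ 1.063 in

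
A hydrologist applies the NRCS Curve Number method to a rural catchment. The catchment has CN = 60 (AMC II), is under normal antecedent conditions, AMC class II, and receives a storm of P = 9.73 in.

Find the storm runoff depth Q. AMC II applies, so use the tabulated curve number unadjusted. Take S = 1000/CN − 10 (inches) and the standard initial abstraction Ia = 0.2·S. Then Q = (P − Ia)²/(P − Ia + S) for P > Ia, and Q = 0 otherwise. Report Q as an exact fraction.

Q = 6345361/1355700 in ≈ 4.681 in

CN(II) = 60; AMC II needs no correction.
S = 1000/60 − 10 = 20/3 in ≈ 6.667 in
Initial abstraction Ia = S/5 = (20/3)/5 = 4/3 ≈ 1.333 in
Since P=9.730 > Ia=1.333: effective rainfall P−Ia = 2519/300 in
Q = (2519/300)²/((2519/300) + 20/3) = (6345361/90000)/(4519/300) = 6345361/1355700 in ≈ 4.681 in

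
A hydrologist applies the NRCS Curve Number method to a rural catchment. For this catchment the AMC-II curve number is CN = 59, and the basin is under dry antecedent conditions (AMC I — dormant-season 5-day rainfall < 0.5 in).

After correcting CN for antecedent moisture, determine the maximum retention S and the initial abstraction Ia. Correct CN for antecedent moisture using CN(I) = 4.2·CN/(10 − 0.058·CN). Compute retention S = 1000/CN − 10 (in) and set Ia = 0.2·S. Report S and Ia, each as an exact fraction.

CN(I) from CN(II)=59: (4.2·59)/(10 − 0.058·59) = 123900/3289 ≈ 37.671
Retention S: 1000/CN − 10 with CN=37.671 → S = 20500/1239 ≈ 16.546 in
Ia = 0.2·(20500/1239) = 4100/1239 in ≈ 3.309 in

S = 20500/1239 in ≈ 16.546 in; Ia = 4100/1239 in ≈ 3.309 in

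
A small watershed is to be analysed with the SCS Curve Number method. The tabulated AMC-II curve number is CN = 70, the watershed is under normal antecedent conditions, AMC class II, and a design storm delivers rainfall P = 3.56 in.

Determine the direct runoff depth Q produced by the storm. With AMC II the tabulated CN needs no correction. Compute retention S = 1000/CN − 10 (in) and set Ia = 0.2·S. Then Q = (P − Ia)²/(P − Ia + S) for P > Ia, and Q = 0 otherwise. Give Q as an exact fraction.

Average conditions: CN = 70 (no AMC adjustment).
Retention S: 1000/CN − 10 with CN=70.000 → S = 30/7 ≈ 4.286 in
Ia = 0.2S: 0.2·4.286 = 0.857 in (exactly 6/7)
Since P=3.560 > Ia=0.857: effective rainfall P−Ia = 473/175 in
Q = (473/175)²/((473/175) + 30/7) = (223729/30625)/(1223/175) = 223729/214025 in ≈ 1.045 in

Q = 223729/214025 in ≈ 1.045 in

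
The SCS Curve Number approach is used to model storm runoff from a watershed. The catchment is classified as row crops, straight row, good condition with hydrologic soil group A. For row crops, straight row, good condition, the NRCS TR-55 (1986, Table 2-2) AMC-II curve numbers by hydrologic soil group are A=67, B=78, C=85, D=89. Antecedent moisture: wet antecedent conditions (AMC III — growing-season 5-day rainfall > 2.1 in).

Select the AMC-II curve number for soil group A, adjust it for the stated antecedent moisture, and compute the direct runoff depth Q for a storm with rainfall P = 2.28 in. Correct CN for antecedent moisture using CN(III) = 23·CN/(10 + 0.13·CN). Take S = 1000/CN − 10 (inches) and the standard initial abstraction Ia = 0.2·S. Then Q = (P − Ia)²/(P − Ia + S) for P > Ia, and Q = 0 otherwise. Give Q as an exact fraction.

Q = 565440841/658507825 in ≈ 0.859 in

NRCS table: row crops, straight row, good condition, soil group A → CN(II) = 67
Adjust CN=67 to AMC III: 23·67/(10 + 0.13·67) → 1541 ÷ (1871/100) = 154100/1871 ≈ 82.362
Max retention: S = 1000/(154100/1871) − 10 = 3300/1541 in (≈ 2.141 in)
Initial abstraction Ia = S/5 = (3300/1541)/5 = 660/1541 ≈ 0.428 in
Since P=2.280 > Ia=0.428: effective rainfall P−Ia = 71337/38525 in
Runoff Q = (P−Ia)²/(P−Ia+S) = (1.852)²/(1.852+2.141) = 565440841/658507825 ≈ 0.859 in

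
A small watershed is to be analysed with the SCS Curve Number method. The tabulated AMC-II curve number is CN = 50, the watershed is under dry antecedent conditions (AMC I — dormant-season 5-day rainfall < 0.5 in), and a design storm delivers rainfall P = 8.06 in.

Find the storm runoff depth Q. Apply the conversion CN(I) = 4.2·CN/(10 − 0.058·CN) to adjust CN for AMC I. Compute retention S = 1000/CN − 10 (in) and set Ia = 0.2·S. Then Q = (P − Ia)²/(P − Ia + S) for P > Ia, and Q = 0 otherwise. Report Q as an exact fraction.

Dry (AMC I): CN(I) = 4.2·50/(10 − 0.058·50) = 210/(71/10) = 2100/71 ≈ 29.577
Max retention: S = 1000/(2100/71) − 10 = 500/21 in (≈ 23.810 in)
Ia = 0.2S: 0.2·23.810 = 4.762 in (exactly 100/21)
P − Ia = 8.060 − 4.762 = 3463/1050 ≈ 3.298 in (> 0, runoff occurs)
Q = (3463/1050)²/((3463/1050) + 500/21) = (11992369/1102500)/(28463/1050) = 11992369/29886150 in ≈ 0.401 in

Q = 11992369/29886150 in ≈ 0.401 in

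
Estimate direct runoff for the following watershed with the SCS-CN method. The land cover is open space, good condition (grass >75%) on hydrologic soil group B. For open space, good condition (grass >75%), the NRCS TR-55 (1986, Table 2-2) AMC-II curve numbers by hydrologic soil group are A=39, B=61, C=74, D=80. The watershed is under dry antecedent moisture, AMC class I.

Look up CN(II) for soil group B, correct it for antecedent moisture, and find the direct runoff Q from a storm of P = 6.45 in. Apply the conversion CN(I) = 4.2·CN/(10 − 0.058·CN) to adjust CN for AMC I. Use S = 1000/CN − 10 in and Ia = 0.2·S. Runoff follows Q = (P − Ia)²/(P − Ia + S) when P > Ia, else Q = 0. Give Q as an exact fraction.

NRCS table: open space, good condition (grass >75%), soil group B → CN(II) = 61
Adjust CN=61 to AMC I: 4.2·61/(10 − 0.058·61) → (1281/5) ÷ (3231/500) = 42700/1077 ≈ 39.647
Retention S: 1000/CN − 10 with CN=39.647 → S = 6500/427 ≈ 15.222 in
Ia = 0.2·(6500/427) = 1300/427 in ≈ 3.044 in
P − Ia = 6.450 − 3.044 = 29083/8540 ≈ 3.406 in (> 0, runoff occurs)
Q = (29083/8540)²/((29083/8540) + 6500/427) = (845820889/72931600)/(159083/8540) = 845820889/1358568820 in ≈ 0.623 in

Q = 845820889/1358568820 in ≈ 0.623 in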